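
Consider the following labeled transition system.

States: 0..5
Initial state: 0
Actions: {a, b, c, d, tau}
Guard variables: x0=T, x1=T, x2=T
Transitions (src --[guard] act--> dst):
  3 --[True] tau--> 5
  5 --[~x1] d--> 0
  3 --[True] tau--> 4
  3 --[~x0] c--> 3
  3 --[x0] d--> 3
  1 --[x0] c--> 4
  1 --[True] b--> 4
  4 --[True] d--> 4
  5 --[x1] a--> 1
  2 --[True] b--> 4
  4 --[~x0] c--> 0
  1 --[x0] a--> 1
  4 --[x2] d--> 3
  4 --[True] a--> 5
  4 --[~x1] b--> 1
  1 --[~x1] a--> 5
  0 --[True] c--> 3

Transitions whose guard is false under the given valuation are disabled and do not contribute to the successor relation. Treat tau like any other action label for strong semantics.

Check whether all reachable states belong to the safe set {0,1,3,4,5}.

Answer: INVARIANT HOLDS

Analysis:
Safe = {0,1,3,4,5}
R = {0,1,3,4,5}
  0: ok
  1: ok
  3: ok
  4: ok
  5: ok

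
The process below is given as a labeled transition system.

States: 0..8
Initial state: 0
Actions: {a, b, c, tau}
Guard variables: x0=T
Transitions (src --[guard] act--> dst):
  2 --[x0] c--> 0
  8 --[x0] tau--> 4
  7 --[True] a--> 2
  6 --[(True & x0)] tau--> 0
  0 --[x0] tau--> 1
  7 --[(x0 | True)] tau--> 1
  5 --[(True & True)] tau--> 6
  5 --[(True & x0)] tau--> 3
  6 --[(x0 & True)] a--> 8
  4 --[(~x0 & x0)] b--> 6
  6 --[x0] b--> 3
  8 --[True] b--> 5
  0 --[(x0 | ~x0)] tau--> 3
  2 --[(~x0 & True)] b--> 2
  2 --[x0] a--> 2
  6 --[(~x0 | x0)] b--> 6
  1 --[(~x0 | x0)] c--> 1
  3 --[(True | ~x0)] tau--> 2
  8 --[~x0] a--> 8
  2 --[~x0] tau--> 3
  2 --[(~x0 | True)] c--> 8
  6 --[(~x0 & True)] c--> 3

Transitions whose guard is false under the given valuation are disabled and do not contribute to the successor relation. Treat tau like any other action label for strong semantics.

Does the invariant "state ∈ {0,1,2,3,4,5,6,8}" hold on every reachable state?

Answer: INVARIANT HOLDS

Working:
Inv-set: {0,1,2,3,4,5,6,8}
R = {0,1,2,3,4,5,6,8}
  0: ✓
  1: ✓
  2: ✓
  3: ✓
  4: ✓
  5: ✓
  6: ✓
  8: ✓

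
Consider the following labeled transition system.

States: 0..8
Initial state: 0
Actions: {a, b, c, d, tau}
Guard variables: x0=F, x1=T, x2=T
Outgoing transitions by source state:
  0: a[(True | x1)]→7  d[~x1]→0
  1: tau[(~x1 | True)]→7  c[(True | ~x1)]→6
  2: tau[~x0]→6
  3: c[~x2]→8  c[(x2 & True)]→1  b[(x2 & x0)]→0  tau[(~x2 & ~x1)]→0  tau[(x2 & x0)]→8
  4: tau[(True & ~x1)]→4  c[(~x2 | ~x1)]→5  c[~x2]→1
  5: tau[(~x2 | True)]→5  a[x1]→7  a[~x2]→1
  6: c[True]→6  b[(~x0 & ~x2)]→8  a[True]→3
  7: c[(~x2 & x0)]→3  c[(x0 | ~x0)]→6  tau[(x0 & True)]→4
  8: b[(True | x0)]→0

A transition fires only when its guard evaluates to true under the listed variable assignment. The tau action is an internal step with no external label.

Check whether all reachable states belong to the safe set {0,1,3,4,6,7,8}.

Safe = {0,1,3,4,6,7,8}
Reachable = {0,1,3,6,7}
  0: ✓
  1: ✓
  3: ✓
  6: ✓
  7: ✓

Answer: INVARIANT HOLDS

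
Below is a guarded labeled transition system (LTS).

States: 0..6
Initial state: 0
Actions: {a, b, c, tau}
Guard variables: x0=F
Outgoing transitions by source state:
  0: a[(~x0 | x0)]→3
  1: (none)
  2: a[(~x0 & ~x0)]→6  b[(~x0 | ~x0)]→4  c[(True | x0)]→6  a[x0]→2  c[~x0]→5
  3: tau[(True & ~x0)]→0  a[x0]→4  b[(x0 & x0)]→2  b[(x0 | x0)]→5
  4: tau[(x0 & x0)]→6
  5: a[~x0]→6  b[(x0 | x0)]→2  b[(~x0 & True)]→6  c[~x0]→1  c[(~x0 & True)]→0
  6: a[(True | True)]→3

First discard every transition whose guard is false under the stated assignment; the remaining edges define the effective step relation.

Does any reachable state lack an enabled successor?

Answer: DEADLOCK-FREE

Working:
Reach set: {0,3}
  0: a→3  [deg 1]
  3: tau→0  [deg 1]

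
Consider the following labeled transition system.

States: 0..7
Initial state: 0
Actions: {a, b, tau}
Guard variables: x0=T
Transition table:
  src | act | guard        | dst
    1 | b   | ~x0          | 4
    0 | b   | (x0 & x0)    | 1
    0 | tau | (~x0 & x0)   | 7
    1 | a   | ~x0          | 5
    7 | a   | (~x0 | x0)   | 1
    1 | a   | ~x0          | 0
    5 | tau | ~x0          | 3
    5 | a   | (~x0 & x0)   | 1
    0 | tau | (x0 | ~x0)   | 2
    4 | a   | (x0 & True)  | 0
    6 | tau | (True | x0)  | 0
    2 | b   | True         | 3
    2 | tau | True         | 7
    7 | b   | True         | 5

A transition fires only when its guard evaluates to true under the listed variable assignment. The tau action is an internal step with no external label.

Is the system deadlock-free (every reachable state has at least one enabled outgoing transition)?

Answer: DEADLOCK at state 1

Analysis:
R = {0,1,2,3,5,7}
  0: b→1  tau→2  [deg 2]
  1: ∅  [deadlock]
  2: b→3  tau→7  [deg 2]
  3: ∅  [deadlock]
  5: ∅  [deadlock]
  7: a→1  b→5  [deg 2]
witness 1: b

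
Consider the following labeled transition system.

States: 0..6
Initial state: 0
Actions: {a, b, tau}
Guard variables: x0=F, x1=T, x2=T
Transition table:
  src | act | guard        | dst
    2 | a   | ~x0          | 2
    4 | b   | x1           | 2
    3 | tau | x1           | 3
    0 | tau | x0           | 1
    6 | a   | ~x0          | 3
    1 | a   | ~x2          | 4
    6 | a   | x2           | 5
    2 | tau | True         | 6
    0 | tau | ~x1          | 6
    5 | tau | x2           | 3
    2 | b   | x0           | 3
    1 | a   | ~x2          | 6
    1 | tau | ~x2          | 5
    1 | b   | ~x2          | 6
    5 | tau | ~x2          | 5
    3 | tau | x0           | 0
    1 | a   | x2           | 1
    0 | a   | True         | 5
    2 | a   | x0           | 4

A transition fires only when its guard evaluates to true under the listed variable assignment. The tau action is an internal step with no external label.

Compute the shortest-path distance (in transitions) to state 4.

Answer: UNREACHABLE

Working:
Layered search for 4:
  depth 0: {0}
  depth 1: {5}
  depth 2: {3}
4 never appears.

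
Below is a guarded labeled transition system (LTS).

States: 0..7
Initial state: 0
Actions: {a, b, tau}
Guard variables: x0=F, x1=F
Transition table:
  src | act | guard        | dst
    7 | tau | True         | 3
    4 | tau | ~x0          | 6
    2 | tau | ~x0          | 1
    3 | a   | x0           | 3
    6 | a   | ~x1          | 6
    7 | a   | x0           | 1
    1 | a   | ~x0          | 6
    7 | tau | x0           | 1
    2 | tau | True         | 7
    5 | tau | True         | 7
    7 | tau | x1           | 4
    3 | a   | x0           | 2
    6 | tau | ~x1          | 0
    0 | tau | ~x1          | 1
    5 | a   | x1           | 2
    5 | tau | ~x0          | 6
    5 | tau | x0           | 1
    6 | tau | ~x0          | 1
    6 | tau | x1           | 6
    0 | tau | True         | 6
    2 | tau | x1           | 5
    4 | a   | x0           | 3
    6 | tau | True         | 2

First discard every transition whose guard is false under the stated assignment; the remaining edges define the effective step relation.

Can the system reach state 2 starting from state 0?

Answer: REACHABLE

Trace:
Guard filter leaves 13 enabled edge(s).
L0 = {0}
L1 = {1,6}  now seen {0,1,6}
L2 = {2}  now seen {0,1,2,6}
L3 = {7}  now seen {0,1,2,6,7}
L4 = {3}  now seen {0,1,2,3,6,7}
Reachable = {0,1,2,3,6,7}
Path to 2: tau·tau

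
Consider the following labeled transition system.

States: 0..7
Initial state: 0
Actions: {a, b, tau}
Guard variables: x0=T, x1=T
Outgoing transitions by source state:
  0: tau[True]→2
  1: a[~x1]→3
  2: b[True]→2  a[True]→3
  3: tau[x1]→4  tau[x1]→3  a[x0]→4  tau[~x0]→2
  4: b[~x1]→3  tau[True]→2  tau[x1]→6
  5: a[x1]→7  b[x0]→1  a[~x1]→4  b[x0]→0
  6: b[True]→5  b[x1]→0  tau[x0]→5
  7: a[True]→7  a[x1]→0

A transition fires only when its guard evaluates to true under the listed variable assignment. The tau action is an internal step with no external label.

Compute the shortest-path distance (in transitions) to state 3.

Answer: 2

Working:
Layered search for 3:
  Layer 0: {0}
  Layer 1: {2}
  Layer 2: {3}
first hit 3 at d=2 via tau·a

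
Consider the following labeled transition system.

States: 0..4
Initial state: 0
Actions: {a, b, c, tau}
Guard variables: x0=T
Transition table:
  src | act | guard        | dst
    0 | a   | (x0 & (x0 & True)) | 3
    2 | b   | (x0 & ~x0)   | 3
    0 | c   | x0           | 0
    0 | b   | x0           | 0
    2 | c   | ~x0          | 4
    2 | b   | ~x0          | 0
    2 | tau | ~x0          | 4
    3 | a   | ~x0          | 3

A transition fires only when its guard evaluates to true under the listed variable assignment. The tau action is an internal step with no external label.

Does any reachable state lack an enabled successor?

Reachable = {0,3}
  0: a→3  b→0  c→0  [3 exit(s)]
  3: ∅  [deadlock]
trace reaching 3: a

Answer: DEADLOCK at state 3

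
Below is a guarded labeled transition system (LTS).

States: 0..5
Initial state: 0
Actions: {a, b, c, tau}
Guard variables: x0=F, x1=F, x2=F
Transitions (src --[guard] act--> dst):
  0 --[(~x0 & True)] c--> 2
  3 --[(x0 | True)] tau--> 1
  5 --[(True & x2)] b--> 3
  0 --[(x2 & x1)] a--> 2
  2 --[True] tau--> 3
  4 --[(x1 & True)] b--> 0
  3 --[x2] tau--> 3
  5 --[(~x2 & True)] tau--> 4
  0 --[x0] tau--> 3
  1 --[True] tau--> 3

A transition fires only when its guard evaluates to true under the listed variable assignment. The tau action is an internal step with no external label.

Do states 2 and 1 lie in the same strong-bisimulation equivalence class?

Refine partition for ~:
  P[0] = {{0,1,2,3,4,5}}
  P[1] = {{0},{1,2,3,5},{4}}
  P[2] = {{0},{1,2,3},{4},{5}}
Fixed point at round 3; 4 class(es).
class of 2: {1,2,3}; class of 1: {1,2,3}

Answer: BISIMILAR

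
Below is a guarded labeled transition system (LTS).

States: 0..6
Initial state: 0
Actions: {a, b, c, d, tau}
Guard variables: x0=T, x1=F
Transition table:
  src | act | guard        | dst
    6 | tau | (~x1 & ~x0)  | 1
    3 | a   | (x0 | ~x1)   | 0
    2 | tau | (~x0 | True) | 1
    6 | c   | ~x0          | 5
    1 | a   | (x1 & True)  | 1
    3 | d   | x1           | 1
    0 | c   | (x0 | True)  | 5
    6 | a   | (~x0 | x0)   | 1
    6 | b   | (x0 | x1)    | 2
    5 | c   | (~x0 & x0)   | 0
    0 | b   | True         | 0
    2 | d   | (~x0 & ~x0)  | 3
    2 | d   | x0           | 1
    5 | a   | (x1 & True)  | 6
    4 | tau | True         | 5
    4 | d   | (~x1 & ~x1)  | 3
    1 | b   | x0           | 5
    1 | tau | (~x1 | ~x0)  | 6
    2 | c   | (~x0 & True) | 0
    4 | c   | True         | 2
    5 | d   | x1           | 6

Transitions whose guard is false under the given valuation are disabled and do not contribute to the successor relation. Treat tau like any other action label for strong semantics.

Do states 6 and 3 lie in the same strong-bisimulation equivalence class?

Answer: NOT BISIMILAR

Analysis:
Bisimulation quotient by refinement:
  π0 = {{0,1,2,3,4,5,6}}
  π1 = {{0},{1},{2},{3},{4},{5},{6}}
7 equivalence class(es) (converged in 2)
[6]={6}  [3]={3}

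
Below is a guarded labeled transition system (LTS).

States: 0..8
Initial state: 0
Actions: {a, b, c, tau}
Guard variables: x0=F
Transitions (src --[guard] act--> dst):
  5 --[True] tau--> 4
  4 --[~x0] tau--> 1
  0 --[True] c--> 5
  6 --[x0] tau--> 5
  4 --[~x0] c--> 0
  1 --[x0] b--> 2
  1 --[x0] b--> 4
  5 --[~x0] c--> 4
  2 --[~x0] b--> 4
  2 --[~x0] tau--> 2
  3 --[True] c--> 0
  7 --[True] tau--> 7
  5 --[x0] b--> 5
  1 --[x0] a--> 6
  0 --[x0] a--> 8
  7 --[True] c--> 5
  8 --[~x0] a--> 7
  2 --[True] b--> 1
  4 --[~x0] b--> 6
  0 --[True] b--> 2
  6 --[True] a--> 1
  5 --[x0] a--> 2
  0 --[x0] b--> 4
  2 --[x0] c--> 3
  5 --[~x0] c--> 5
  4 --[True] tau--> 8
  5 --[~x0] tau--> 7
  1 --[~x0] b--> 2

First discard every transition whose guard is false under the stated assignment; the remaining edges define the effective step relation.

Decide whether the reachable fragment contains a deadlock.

Answer: DEADLOCK-FREE

Analysis:
Reach set: {0,1,2,4,5,6,7,8}
  0: b→2  c→5  [2 exit(s)]
  1: b→2  [1 exit(s)]
  2: b→1  b→4  tau→2  [3 exit(s)]
  4: b→6  c→0  tau→1  tau→8  [4 exit(s)]
  5: c→4  c→5  tau→4  tau→7  [4 exit(s)]
  6: a→1  [1 exit(s)]
  7: c→5  tau→7  [2 exit(s)]
  8: a→7  [1 exit(s)]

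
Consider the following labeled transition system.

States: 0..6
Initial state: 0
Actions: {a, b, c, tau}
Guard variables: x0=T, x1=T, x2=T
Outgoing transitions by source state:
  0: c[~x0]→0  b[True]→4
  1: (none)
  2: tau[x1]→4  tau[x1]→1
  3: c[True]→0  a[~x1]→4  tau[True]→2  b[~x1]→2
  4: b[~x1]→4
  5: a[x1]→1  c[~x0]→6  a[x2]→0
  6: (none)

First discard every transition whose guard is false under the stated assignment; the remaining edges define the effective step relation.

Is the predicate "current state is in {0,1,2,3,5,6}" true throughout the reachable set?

Answer: INVARIANT VIOLATED at state 4

Working:
Safe = {0,1,2,3,5,6}
Reach set: {0,4}
  0: ok
  4: outside
reach 4 via b — violates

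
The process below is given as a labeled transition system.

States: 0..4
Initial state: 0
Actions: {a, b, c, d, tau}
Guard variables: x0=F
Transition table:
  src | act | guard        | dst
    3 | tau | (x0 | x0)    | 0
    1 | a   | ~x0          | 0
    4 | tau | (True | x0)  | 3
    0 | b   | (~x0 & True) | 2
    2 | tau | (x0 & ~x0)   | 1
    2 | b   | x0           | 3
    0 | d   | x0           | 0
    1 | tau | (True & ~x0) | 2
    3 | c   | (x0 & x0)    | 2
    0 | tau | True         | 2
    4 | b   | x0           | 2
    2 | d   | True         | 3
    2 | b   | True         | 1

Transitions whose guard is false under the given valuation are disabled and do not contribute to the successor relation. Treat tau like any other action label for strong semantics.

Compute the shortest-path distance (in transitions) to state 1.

Breadth-first toward 1:
  depth 0: {0}
  depth 1: {2}
  depth 2: {1,3}
1 enters at depth 2; path b·b

Answer: 2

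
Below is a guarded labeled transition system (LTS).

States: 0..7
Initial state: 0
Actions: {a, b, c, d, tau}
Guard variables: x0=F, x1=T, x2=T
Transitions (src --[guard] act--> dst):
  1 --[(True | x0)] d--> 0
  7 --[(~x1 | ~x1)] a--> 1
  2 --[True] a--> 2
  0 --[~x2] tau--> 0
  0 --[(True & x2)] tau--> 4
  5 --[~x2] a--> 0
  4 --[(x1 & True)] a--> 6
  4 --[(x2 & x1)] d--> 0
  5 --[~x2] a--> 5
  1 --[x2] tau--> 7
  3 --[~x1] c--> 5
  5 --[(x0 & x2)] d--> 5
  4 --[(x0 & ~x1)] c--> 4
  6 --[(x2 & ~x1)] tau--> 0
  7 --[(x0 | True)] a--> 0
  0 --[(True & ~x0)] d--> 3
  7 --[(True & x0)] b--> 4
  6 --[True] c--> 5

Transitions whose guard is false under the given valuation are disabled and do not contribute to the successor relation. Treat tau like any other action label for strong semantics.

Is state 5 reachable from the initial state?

After dropping false guards: 9 live edges.
depth 0: {0}
depth 1: {3,4}  total {0,3,4}
depth 2: {6}  total {0,3,4,6}
depth 3: {5}  total {0,3,4,5,6}
Reachable = {0,3,4,5,6}
Path to 5: tau·a·c

Answer: REACHABLE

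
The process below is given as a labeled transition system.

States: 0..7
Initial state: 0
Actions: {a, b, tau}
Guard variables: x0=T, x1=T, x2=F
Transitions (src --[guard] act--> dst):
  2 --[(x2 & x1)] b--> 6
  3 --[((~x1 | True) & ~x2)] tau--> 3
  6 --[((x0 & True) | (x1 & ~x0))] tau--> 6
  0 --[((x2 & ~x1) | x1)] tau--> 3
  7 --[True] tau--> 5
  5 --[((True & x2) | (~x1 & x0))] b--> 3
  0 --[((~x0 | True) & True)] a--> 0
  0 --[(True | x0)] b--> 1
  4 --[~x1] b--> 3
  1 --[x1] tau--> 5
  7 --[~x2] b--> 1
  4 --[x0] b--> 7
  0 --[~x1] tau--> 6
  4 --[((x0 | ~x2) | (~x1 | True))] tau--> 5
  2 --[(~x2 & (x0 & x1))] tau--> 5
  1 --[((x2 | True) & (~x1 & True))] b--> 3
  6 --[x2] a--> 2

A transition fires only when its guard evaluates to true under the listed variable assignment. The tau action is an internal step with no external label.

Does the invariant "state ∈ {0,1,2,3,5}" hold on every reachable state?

Answer: INVARIANT HOLDS

Analysis:
Safe = {0,1,2,3,5}
R = {0,1,3,5}
  0: safe
  1: safe
  3: safe
  5: safe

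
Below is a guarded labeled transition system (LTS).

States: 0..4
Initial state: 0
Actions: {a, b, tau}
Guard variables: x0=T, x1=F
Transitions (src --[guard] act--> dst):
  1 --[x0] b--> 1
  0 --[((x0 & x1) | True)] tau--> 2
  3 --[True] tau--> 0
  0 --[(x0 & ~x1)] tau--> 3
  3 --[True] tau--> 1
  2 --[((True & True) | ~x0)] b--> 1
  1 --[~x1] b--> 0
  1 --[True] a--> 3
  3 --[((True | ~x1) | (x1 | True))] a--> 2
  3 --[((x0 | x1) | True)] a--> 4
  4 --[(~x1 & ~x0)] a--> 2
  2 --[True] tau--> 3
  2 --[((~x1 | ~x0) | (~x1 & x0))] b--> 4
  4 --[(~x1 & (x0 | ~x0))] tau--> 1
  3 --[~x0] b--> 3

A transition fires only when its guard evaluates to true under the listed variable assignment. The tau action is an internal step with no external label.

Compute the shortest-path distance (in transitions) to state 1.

Answer: 2

Analysis:
Layered search for 1:
  depth 0: {0}
  depth 1: {2,3}
  depth 2: {1,4}
1 enters at depth 2; path tau·b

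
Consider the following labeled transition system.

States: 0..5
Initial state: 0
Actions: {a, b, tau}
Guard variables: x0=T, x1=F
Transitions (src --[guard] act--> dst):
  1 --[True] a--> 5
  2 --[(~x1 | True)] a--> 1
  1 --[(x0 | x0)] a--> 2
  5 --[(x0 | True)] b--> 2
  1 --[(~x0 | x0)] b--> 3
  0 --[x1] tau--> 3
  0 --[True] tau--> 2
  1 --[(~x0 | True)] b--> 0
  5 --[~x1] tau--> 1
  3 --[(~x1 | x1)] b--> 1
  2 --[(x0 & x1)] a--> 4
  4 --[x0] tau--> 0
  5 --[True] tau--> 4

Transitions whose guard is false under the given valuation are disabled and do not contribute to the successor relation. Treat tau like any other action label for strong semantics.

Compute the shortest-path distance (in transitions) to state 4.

Layered search for 4:
  depth 0: {0}
  depth 1: {2}
  depth 2: {1}
  depth 3: {3,5}
  depth 4: {4}
4 enters at depth 4; path tau·a·a·tau

Answer: 4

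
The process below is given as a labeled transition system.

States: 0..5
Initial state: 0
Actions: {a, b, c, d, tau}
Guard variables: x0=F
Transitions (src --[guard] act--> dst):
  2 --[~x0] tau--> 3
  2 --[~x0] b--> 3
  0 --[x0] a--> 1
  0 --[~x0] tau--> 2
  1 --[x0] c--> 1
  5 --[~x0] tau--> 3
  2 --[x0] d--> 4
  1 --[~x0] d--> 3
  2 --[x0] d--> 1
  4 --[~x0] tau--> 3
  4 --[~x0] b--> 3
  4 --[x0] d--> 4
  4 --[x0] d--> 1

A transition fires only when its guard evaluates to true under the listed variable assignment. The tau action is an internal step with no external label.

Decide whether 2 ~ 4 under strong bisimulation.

Bisimulation quotient by refinement:
  P[0] = {{0,1,2,3,4,5}}
  P[1] = {{0,5},{1},{2,4},{3}}
  P[2] = {{0},{1},{2,4},{3},{5}}
stable after 3 split(s): 5 block(s)
class of 2: {2,4}; class of 4: {2,4}

Answer: BISIMILAR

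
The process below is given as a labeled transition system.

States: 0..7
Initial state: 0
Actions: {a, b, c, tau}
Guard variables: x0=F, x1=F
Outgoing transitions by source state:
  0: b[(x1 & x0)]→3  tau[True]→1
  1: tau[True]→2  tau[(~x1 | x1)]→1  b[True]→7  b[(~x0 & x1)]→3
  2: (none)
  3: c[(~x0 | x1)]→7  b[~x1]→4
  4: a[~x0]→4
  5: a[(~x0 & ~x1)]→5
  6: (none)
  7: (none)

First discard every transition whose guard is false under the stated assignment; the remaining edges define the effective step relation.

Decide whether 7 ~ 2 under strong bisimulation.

Refine partition for ~:
  P[0] = {{0,1,2,3,4,5,6,7}}
  P[1] = {{0},{1},{2,6,7},{3},{4,5}}
Fixed point at round 2; 5 class(es).
class of 7: {2,6,7}; class of 2: {2,6,7}

Answer: BISIMILAR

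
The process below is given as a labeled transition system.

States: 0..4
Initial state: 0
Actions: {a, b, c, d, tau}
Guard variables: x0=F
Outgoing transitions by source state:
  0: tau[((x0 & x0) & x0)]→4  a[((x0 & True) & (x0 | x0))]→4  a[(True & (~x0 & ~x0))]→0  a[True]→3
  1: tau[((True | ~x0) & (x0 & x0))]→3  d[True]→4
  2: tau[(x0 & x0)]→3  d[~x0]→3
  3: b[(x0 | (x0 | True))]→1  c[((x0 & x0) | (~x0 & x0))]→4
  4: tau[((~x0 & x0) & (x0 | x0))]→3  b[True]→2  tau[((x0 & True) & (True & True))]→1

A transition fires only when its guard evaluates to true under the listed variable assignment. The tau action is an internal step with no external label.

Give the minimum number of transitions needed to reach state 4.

Answer: 3

Trace:
Breadth-first toward 4:
  depth 0: {0}
  depth 1: {3}
  depth 2: {1}
  depth 3: {4}
depth(4)=3, e.g. a·b·d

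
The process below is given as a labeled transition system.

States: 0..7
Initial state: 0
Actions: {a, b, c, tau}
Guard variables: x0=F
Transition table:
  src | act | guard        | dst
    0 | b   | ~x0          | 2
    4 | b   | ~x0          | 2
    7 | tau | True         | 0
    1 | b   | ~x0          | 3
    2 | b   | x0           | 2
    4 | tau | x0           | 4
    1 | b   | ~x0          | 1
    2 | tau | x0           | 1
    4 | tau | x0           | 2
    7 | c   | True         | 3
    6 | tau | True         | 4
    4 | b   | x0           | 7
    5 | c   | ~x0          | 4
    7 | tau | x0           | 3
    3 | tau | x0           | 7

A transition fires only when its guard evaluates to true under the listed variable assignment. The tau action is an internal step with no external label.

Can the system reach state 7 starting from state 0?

8 transition(s) survive guard evaluation.
Layer 0: {0}
Layer 1: {2}  total {0,2}
R = {0,2}

Answer: UNREACHABLE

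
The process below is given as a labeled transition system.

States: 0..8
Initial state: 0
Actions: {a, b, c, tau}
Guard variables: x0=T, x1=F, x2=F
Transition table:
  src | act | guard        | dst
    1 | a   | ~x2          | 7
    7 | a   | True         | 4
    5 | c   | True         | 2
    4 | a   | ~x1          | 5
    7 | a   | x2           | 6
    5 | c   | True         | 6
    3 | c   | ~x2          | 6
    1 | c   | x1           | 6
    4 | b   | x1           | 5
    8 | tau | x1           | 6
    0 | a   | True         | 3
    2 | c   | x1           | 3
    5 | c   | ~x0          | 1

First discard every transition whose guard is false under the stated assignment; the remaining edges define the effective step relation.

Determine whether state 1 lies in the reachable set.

Answer: UNREACHABLE

Trace:
After dropping false guards: 7 live edges.
Layer 0: {0}
Layer 1: {3}  total {0,3}
Layer 2: {6}  total {0,3,6}
Reach set: {0,3,6}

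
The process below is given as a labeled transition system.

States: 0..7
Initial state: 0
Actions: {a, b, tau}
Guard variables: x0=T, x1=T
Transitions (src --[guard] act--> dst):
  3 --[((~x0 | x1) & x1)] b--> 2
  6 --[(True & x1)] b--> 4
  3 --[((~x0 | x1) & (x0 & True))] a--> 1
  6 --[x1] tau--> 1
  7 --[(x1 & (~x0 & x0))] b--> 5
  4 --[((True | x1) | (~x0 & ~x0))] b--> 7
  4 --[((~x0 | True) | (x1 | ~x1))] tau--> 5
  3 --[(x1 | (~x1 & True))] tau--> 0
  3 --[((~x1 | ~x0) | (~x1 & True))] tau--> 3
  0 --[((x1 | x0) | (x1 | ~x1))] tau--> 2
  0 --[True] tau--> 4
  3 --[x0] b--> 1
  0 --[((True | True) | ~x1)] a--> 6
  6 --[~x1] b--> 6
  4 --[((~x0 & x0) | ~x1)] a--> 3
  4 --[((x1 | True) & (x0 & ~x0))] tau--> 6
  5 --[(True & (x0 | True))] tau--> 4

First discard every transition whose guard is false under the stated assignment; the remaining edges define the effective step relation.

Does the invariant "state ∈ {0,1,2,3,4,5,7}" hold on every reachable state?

Answer: INVARIANT VIOLATED at state 6

Analysis:
Safe = {0,1,2,3,4,5,7}
Reach set: {0,1,2,4,5,6,7}
  0: ok
  1: ok
  2: ok
  4: ok
  5: ok
  6: ✗ unsafe
  7: ok
counterexample path to 6: a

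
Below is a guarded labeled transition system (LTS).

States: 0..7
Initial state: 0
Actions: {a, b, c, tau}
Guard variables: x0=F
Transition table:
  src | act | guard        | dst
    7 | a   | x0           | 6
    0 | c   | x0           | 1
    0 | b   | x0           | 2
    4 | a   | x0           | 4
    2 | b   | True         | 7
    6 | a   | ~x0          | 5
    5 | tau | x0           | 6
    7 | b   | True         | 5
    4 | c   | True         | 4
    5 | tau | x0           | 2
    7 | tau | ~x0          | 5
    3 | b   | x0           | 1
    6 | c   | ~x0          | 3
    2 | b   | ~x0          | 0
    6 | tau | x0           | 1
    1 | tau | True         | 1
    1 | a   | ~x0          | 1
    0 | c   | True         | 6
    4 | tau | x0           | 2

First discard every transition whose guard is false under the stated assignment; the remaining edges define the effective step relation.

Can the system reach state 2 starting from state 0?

Answer: UNREACHABLE

Trace:
After dropping false guards: 10 live edges.
Layer 0: {0}
Layer 1: {6}  total {0,6}
Layer 2: {3,5}  total {0,3,5,6}
Reachable = {0,3,5,6}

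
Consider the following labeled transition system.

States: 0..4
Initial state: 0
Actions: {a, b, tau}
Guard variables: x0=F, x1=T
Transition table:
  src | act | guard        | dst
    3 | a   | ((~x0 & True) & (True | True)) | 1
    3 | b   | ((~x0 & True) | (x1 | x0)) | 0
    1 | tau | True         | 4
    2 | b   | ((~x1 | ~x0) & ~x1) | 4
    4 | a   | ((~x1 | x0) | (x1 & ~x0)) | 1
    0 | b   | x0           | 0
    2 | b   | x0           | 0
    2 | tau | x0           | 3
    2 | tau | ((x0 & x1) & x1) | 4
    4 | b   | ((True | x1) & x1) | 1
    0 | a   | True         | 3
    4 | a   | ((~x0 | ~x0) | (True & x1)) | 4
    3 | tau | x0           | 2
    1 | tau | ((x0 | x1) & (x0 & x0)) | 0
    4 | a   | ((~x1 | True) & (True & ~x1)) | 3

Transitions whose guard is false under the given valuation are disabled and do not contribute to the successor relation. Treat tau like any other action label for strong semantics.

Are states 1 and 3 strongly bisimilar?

Answer: NOT BISIMILAR

Trace:
Bisimulation quotient by refinement:
  π0 = {{0,1,2,3,4}}
  π1 = {{0},{1},{2},{3,4}}
  π2 = {{0},{1},{2},{3},{4}}
5 equivalence class(es) (converged in 3)
[1]={1}  [3]={3}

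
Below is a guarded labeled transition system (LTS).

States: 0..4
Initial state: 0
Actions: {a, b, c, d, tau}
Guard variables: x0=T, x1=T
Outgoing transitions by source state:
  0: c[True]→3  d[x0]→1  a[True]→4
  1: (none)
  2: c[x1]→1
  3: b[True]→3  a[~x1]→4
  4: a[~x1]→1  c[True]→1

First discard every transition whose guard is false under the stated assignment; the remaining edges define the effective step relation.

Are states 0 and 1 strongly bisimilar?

Answer: NOT BISIMILAR

Working:
Compute ~ classes (split until stable):
  π0 = {{0,1,2,3,4}}
  π1 = {{0},{1},{2,4},{3}}
Fixed point at round 2; 4 class(es).
class of 0: {0}; class of 1: {1}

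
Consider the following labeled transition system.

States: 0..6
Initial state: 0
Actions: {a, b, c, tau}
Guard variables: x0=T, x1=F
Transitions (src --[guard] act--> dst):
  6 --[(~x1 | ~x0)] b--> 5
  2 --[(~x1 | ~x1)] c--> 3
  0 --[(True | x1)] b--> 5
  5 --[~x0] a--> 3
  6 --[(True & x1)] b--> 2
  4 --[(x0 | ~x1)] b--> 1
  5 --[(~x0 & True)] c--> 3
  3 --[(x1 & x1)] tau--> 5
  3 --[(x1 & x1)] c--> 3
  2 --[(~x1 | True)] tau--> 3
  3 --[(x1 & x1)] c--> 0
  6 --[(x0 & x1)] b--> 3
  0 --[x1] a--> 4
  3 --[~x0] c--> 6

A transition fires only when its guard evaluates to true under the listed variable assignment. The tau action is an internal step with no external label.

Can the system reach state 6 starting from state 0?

Answer: UNREACHABLE

Trace:
5 transition(s) survive guard evaluation.
Layer 0: {0}
Layer 1: {5}  total {0,5}
R = {0,5}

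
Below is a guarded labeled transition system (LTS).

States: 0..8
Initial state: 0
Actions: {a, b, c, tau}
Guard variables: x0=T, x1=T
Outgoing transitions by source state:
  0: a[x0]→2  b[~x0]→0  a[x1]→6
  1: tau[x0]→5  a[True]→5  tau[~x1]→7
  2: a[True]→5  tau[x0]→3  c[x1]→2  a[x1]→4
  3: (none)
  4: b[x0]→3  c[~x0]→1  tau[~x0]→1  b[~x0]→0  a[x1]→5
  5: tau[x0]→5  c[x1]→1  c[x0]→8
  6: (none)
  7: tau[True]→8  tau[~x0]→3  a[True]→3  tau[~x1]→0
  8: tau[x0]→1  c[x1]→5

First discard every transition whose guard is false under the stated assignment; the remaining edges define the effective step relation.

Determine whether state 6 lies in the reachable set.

Guard filter leaves 17 enabled edge(s).
Layer 0: {0}
Layer 1: {2,6}  now seen {0,2,6}
Layer 2: {3,4,5}  now seen {0,2,3,4,5,6}
Layer 3: {1,8}  now seen {0,1,2,3,4,5,6,8}
Reach set: {0,1,2,3,4,5,6,8}
Path to 6: a

Answer: REACHABLE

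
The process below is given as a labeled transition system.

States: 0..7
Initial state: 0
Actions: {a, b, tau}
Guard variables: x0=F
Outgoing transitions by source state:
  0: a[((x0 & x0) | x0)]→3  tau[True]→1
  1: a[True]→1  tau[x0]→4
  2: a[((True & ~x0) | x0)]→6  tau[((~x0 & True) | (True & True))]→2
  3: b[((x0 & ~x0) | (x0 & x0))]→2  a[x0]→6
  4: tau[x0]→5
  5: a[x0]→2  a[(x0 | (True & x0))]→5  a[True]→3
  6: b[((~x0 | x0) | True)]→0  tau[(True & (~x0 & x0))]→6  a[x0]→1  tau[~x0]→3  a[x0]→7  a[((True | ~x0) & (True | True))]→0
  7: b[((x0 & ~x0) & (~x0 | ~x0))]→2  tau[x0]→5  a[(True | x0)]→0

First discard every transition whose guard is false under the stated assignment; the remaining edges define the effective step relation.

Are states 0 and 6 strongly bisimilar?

Compute ~ classes (split until stable):
  P[0] = {{0,1,2,3,4,5,6,7}}
  P[1] = {{0},{1,5,7},{2},{3,4},{6}}
  P[2] = {{0},{1},{2},{3,4},{5},{6},{7}}
stable after 3 split(s): 7 block(s)
class of 0: {0}; class of 6: {6}

Answer: NOT BISIMILAR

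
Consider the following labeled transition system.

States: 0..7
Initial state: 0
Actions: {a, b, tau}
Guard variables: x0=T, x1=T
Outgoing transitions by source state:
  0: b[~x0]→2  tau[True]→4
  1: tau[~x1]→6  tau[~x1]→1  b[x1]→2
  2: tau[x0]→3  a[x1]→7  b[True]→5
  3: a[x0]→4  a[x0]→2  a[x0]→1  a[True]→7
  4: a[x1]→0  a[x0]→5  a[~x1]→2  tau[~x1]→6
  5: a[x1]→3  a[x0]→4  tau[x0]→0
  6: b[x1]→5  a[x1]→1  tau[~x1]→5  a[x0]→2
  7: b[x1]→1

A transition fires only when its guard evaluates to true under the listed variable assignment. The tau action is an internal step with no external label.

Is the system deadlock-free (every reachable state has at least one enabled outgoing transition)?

Reachable = {0,1,2,3,4,5,7}
  0: tau→4  [1 out]
  1: b→2  [1 out]
  2: a→7  b→5  tau→3  [3 out]
  3: a→1  a→2  a→4  a→7  [4 out]
  4: a→0  a→5  [2 out]
  5: a→3  a→4  tau→0  [3 out]
  7: b→1  [1 out]

Answer: DEADLOCK-FREE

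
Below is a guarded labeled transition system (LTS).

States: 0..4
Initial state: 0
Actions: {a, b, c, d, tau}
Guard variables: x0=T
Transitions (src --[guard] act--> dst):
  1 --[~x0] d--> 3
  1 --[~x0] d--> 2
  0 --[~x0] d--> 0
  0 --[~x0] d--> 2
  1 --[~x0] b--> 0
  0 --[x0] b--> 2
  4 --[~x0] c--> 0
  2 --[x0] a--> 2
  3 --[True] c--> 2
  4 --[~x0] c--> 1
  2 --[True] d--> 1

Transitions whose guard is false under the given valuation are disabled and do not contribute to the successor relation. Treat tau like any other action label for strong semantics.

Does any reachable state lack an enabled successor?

Answer: DEADLOCK at state 1

Working:
Reachable = {0,1,2}
  0: b→2  [deg 1]
  1: ∅  [STUCK]
  2: a→2  d→1  [deg 2]
trace reaching 1: b·d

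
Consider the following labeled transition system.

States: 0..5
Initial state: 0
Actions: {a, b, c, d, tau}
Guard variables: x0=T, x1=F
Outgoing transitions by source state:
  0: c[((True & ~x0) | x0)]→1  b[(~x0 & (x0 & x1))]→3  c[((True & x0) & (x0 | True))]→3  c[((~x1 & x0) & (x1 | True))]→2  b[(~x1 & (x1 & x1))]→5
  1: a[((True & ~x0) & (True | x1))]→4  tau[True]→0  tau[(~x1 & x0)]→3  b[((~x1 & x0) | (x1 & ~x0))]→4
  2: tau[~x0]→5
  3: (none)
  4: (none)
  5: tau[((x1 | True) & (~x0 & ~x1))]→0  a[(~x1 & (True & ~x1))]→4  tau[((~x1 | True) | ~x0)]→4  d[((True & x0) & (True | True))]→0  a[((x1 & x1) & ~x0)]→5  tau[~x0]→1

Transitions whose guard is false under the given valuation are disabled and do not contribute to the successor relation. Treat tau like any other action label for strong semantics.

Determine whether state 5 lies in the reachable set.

Answer: UNREACHABLE

Analysis:
Guard filter leaves 9 enabled edge(s).
depth 0: {0}
depth 1: {1,2,3}  cumulative {0,1,2,3}
depth 2: {4}  cumulative {0,1,2,3,4}
Reach set: {0,1,2,3,4}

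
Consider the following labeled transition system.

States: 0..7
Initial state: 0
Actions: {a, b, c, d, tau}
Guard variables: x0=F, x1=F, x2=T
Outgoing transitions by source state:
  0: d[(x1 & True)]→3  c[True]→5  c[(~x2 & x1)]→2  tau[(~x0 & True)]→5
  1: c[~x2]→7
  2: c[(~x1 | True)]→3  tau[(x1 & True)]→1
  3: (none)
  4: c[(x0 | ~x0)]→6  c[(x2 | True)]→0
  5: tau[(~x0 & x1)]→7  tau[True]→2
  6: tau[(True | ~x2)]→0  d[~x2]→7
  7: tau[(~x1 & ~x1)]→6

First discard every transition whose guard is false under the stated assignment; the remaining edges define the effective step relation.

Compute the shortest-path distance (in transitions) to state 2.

Breadth-first toward 2:
  depth 0: {0}
  depth 1: {5}
  depth 2: {2}
first hit 2 at d=2 via c·tau

Answer: 2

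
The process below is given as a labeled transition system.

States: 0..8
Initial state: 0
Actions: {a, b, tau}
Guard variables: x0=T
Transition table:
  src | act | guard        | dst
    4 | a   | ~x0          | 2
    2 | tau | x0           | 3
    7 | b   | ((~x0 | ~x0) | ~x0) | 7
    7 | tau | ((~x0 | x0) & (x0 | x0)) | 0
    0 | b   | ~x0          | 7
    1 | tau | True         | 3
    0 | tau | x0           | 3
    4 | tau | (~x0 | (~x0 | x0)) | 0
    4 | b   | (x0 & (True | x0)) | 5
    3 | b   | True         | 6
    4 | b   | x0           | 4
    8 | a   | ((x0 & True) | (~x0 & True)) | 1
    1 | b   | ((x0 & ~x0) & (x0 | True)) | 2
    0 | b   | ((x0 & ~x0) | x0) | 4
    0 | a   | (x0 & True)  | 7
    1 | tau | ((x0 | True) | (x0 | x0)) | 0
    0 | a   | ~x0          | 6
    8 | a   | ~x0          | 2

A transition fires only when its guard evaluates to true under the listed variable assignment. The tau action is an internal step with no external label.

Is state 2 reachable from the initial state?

Answer: UNREACHABLE

Working:
12 transition(s) survive guard evaluation.
L0 = {0}
L1 = {3,4,7}  total {0,3,4,7}
L2 = {5,6}  total {0,3,4,5,6,7}
Reachable = {0,3,4,5,6,7}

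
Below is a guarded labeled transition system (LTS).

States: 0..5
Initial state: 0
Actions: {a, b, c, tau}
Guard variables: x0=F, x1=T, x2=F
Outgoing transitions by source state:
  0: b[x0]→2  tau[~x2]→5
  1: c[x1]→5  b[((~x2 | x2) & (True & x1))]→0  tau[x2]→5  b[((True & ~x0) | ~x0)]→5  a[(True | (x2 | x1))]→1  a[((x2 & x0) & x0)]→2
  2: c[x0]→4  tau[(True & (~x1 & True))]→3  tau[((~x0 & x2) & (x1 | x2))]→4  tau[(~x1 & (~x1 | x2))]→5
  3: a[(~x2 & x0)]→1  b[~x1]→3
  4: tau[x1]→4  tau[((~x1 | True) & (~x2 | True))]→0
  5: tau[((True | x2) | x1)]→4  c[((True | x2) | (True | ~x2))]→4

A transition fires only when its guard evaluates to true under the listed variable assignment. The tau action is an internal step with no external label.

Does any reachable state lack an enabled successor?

Reach set: {0,4,5}
  0: tau→5  [deg 1]
  4: tau→0  tau→4  [deg 2]
  5: c→4  tau→4  [deg 2]

Answer: DEADLOCK-FREE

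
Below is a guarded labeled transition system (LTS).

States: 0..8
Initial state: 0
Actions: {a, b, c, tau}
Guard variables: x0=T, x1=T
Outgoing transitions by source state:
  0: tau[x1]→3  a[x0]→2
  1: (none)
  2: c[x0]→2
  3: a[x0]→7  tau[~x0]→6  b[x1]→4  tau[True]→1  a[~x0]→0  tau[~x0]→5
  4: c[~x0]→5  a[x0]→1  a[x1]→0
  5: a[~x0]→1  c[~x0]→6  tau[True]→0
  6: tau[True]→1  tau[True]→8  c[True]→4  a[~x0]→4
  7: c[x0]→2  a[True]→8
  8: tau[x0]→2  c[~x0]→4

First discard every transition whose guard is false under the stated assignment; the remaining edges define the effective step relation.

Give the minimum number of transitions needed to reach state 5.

Layered search for 5:
  depth 0: {0}
  depth 1: {2,3}
  depth 2: {1,4,7}
  depth 3: {8}
5 never appears.

Answer: UNREACHABLE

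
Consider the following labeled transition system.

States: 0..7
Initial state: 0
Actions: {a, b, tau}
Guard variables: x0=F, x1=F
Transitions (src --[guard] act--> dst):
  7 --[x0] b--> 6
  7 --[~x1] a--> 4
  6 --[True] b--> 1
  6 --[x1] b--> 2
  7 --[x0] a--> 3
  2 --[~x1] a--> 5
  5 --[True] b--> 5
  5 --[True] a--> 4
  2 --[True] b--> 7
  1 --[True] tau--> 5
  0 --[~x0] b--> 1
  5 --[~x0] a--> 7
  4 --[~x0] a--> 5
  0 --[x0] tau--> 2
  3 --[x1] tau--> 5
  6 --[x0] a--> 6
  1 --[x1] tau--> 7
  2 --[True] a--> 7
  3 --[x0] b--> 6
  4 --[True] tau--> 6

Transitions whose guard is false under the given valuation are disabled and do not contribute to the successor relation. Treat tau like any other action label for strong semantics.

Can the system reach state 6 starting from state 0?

Answer: REACHABLE

Analysis:
After dropping false guards: 12 live edges.
depth 0: {0}
depth 1: {1}  now seen {0,1}
depth 2: {5}  now seen {0,1,5}
depth 3: {4,7}  now seen {0,1,4,5,7}
depth 4: {6}  now seen {0,1,4,5,6,7}
R = {0,1,4,5,6,7}
Path to 6: b·tau·a·tau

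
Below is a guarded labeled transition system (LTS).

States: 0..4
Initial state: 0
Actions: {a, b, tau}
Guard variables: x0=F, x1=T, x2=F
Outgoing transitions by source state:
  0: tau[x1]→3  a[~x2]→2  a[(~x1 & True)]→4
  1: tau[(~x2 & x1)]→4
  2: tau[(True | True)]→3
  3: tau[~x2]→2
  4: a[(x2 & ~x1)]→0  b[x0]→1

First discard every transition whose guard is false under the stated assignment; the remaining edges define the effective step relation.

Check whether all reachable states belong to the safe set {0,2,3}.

Answer: INVARIANT HOLDS

Trace:
Safe = {0,2,3}
Reachable = {0,2,3}
  0: ✓
  2: ✓
  3: ✓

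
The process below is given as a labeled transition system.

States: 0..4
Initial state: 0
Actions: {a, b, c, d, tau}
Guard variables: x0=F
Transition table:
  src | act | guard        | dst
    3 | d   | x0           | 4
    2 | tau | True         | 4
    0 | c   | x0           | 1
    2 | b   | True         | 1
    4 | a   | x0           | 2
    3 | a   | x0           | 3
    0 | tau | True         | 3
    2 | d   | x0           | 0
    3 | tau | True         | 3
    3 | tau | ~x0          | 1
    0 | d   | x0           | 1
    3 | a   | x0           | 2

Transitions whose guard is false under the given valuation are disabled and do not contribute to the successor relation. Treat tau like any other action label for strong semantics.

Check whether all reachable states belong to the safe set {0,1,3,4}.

Answer: INVARIANT HOLDS

Working:
Safe = {0,1,3,4}
R = {0,1,3}
  0: safe
  1: safe
  3: safe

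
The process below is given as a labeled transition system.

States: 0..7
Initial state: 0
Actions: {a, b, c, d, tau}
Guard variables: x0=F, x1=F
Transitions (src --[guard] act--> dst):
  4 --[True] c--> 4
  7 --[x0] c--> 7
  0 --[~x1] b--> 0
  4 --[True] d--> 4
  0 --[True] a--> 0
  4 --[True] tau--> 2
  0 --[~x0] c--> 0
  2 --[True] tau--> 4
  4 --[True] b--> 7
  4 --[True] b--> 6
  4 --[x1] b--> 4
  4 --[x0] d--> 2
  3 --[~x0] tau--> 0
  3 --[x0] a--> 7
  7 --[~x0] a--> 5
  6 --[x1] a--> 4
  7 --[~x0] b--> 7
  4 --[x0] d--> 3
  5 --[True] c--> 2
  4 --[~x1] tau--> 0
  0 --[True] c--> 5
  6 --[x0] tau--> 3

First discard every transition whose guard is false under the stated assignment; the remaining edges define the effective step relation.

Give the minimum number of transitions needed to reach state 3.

Answer: UNREACHABLE

Working:
BFS to 3:
  Layer 0: {0}
  Layer 1: {5}
  Layer 2: {2}
  Layer 3: {4}
  Layer 4: {6,7}
3 never appears.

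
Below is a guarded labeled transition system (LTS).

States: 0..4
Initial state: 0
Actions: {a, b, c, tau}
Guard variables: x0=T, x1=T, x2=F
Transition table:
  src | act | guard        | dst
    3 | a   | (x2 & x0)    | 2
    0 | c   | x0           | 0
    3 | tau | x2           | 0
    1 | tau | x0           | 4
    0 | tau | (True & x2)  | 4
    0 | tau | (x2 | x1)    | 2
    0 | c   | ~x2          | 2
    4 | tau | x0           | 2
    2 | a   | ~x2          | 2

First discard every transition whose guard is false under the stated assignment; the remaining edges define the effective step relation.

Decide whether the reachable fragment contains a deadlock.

Answer: DEADLOCK-FREE

Analysis:
Reach set: {0,2}
  0: c→0  c→2  tau→2  [3 exit(s)]
  2: a→2  [1 exit(s)]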